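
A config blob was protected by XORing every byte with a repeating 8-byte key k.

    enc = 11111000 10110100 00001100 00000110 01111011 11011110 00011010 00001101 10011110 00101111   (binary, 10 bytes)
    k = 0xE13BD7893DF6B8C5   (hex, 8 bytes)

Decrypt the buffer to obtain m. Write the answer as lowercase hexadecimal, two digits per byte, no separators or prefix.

The 8-byte key repeats, so the effective keystream is e1 3b d7 89 3d f6 b8 c5 e1 3b.
byte 0: 248 ⊕ 225 =  25
byte 1: 180 ⊕  59 = 143
byte 2:  12 ⊕ 215 = 219
byte 3:   6 ⊕ 137 = 143
byte 4: 123 ⊕  61 =  70
byte 5: 222 ⊕ 246 =  40
byte 6:  26 ⊕ 184 = 162
byte 7:  13 ⊕ 197 = 200
byte 8: 158 ⊕ 225 = 127
byte 9:  47 ⊕  59 =  20

198fdb8f4628a2c87f14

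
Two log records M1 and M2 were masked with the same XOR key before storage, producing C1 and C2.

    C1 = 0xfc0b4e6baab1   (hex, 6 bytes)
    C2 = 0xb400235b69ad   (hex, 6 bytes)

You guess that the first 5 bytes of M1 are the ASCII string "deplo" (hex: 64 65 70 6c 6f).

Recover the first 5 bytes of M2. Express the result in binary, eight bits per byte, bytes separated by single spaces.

00101100 01101110 00011101 01011100 10101100

First, C1 ⊕ C2 = (M1 ⊕ K) ⊕ (M2 ⊕ K) = M1 ⊕ M2, so the key drops out. Then M2 = (M1 ⊕ M2) ⊕ M1 over the first 5 bytes.
byte 0: (fc XOR b4) XOR 64 = 48 XOR 64 = 2c
byte 1: (0b XOR 00) XOR 65 = 0b XOR 65 = 6e
byte 2: (4e XOR 23) XOR 70 = 6d XOR 70 = 1d
byte 3: (6b XOR 5b) XOR 6c = 30 XOR 6c = 5c
byte 4: (aa XOR 69) XOR 6f = c3 XOR 6f = ac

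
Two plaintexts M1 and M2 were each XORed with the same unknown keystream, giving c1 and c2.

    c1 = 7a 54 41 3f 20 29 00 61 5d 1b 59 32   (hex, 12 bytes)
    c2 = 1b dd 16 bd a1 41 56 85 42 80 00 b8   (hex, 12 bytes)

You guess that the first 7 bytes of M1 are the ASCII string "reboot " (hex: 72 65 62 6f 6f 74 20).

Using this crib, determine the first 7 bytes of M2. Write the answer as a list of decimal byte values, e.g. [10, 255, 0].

[19, 236, 53, 237, 238, 28, 118]

First, c1 ⊕ c2 = (M1 ⊕ K) ⊕ (M2 ⊕ K) = M1 ⊕ M2, so the key drops out. Then M2 = (M1 ⊕ M2) ⊕ M1 over the first 7 bytes.
byte 0: (7a ^ 1b) ^ 72 = 61 ^ 72 = 13
byte 1: (54 ^ dd) ^ 65 = 89 ^ 65 = ec
byte 2: (41 ^ 16) ^ 62 = 57 ^ 62 = 35
byte 3: (3f ^ bd) ^ 6f = 82 ^ 6f = ed
byte 4: (20 ^ a1) ^ 6f = 81 ^ 6f = ee
byte 5: (29 ^ 41) ^ 74 = 68 ^ 74 = 1c
byte 6: (00 ^ 56) ^ 20 = 56 ^ 20 = 76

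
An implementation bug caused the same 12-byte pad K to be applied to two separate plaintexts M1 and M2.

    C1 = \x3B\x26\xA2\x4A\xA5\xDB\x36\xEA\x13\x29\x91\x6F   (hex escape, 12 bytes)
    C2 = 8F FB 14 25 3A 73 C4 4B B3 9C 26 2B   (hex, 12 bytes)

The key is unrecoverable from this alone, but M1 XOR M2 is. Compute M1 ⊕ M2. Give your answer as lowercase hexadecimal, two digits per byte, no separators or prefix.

C1 ⊕ C2 = (M1 ⊕ K) ⊕ (M2 ⊕ K) = M1 ⊕ M2 — the shared key cancels under XOR.
3b ⊕ 8f = b4
26 ⊕ fb = dd
a2 ⊕ 14 = b6
4a ⊕ 25 = 6f
a5 ⊕ 3a = 9f
db ⊕ 73 = a8
36 ⊕ c4 = f2
ea ⊕ 4b = a1
13 ⊕ b3 = a0
29 ⊕ 9c = b5
91 ⊕ 26 = b7
6f ⊕ 2b = 44

b4ddb66f9fa8f2a1a0b5b744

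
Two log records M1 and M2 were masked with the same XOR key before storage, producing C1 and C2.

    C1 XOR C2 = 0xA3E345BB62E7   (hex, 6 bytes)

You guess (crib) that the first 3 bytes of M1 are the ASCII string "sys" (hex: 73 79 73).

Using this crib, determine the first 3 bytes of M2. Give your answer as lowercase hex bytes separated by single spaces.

Since C1 ⊕ C2 = M1 ⊕ M2, XORing with the guessed M1 bytes yields the corresponding M2 bytes: M2 = (C1 ⊕ C2) ⊕ M1.
byte 0: a3 ^ 73 = d0
byte 1: e3 ^ 79 = 9a
byte 2: 45 ^ 73 = 36

d0 9a 36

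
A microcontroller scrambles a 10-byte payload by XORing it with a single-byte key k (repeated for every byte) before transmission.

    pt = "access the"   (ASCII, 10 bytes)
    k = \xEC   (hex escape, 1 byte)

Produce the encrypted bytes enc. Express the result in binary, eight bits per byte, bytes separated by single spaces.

10001101 10001111 10001111 10001001 10011111 10011111 11001100 10011000 10000100 10001001

The 1-byte key repeats, so the effective keystream is ec ec ec ec ec ec ec ec ec ec.
byte 0: 01100001 XOR 11101100 = 10001101
byte 1: 01100011 XOR 11101100 = 10001111
byte 2: 01100011 XOR 11101100 = 10001111
byte 3: 01100101 XOR 11101100 = 10001001
byte 4: 01110011 XOR 11101100 = 10011111
byte 5: 01110011 XOR 11101100 = 10011111
byte 6: 00100000 XOR 11101100 = 11001100
byte 7: 01110100 XOR 11101100 = 10011000
byte 8: 01101000 XOR 11101100 = 10000100
byte 9: 01100101 XOR 11101100 = 10001001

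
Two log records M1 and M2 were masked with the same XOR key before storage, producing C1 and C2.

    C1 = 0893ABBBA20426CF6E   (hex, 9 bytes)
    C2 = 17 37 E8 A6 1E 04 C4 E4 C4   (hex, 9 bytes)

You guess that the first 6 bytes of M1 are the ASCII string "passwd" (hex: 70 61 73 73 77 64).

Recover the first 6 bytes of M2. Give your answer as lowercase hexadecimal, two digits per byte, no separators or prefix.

6fc5306ecb64

First, C1 ⊕ C2 = (M1 ⊕ K) ⊕ (M2 ⊕ K) = M1 ⊕ M2, so the key drops out. Then M2 = (M1 ⊕ M2) ⊕ M1 over the first 6 bytes.
byte 0: (08 ^ 17) ^ 70 = 1f ^ 70 = 6f
byte 1: (93 ^ 37) ^ 61 = a4 ^ 61 = c5
byte 2: (ab ^ e8) ^ 73 = 43 ^ 73 = 30
byte 3: (bb ^ a6) ^ 73 = 1d ^ 73 = 6e
byte 4: (a2 ^ 1e) ^ 77 = bc ^ 77 = cb
byte 5: (04 ^ 04) ^ 64 = 00 ^ 64 = 64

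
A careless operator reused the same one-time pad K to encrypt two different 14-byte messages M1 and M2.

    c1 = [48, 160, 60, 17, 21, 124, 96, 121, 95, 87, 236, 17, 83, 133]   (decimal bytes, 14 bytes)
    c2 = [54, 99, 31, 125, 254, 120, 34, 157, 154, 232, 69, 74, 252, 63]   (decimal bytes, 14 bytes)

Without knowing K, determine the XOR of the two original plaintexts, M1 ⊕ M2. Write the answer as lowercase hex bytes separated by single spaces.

06 c3 23 6c eb 04 42 e4 c5 bf a9 5b af ba

c1 ⊕ c2 = (M1 ⊕ K) ⊕ (M2 ⊕ K) = M1 ⊕ M2 — the shared key cancels under XOR.
30 ⊕ 36 = 06
a0 ⊕ 63 = c3
3c ⊕ 1f = 23
11 ⊕ 7d = 6c
15 ⊕ fe = eb
7c ⊕ 78 = 04
60 ⊕ 22 = 42
79 ⊕ 9d = e4
5f ⊕ 9a = c5
57 ⊕ e8 = bf
ec ⊕ 45 = a9
11 ⊕ 4a = 5b
53 ⊕ fc = af
85 ⊕ 3f = ba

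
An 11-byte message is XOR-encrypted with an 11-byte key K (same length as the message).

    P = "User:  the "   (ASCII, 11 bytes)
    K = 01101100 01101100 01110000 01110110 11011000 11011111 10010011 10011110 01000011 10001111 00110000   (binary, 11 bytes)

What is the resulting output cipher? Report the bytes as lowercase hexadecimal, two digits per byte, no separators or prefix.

391f1504e2ffb3ea2bea10

XOR is its own inverse, so applying the key byte-wise gives the result directly.
byte 0: 55 XOR 6c = 39
byte 1: 73 XOR 6c = 1f
byte 2: 65 XOR 70 = 15
byte 3: 72 XOR 76 = 04
byte 4: 3a XOR d8 = e2
byte 5: 20 XOR df = ff
byte 6: 20 XOR 93 = b3
byte 7: 74 XOR 9e = ea
byte 8: 68 XOR 43 = 2b
byte 9: 65 XOR 8f = ea
byte 10: 20 XOR 30 = 10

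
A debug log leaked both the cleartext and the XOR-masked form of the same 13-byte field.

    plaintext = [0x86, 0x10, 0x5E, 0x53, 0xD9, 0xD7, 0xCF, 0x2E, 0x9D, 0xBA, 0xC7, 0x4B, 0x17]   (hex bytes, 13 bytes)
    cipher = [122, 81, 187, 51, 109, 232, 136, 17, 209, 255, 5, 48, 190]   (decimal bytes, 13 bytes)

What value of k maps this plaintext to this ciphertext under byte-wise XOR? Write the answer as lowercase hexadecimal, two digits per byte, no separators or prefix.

fc41e560b43f473f4c45c27ba9

Since cipher = plaintext ⊕ k, XORing both sides with plaintext gives k = plaintext ⊕ cipher.
134 ⊕ 122 = 252
 16 ⊕  81 =  65
 94 ⊕ 187 = 229
 83 ⊕  51 =  96
217 ⊕ 109 = 180
215 ⊕ 232 =  63
207 ⊕ 136 =  71
 46 ⊕  17 =  63
157 ⊕ 209 =  76
186 ⊕ 255 =  69
199 ⊕   5 = 194
 75 ⊕  48 = 123
 23 ⊕ 190 = 169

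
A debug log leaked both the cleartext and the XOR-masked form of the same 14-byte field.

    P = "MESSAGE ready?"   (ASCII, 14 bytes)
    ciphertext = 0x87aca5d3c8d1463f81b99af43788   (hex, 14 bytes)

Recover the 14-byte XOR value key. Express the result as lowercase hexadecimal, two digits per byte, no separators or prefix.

cae9f6808996031ff3dcfb904eb7

Since ciphertext = P ⊕ key, XORing both sides with P gives key = P ⊕ ciphertext.
4d xor 87 = ca
45 xor ac = e9
53 xor a5 = f6
53 xor d3 = 80
41 xor c8 = 89
47 xor d1 = 96
45 xor 46 = 03
20 xor 3f = 1f
72 xor 81 = f3
65 xor b9 = dc
61 xor 9a = fb
64 xor f4 = 90
79 xor 37 = 4e
3f xor 88 = b7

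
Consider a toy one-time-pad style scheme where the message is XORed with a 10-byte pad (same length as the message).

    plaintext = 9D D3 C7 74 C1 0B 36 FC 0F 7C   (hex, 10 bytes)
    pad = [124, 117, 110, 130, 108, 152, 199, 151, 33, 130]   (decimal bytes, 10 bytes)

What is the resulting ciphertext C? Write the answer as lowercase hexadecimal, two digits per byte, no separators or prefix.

e1a6a9f6ad93f16b2efe

XOR is its own inverse, so applying the key byte-wise gives the result directly.
9d ^ 7c = e1
d3 ^ 75 = a6
c7 ^ 6e = a9
74 ^ 82 = f6
c1 ^ 6c = ad
0b ^ 98 = 93
36 ^ c7 = f1
fc ^ 97 = 6b
0f ^ 21 = 2e
7c ^ 82 = fe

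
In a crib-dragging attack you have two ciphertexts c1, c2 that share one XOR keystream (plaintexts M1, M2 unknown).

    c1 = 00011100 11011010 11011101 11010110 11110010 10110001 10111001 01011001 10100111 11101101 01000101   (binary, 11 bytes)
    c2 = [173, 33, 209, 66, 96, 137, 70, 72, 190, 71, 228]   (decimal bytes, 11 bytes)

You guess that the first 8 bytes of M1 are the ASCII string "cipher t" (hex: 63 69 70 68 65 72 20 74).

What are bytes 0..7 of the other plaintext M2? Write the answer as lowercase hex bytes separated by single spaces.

d2 92 7c fc f7 4a df 65

First, c1 ⊕ c2 = (M1 ⊕ K) ⊕ (M2 ⊕ K) = M1 ⊕ M2, so the key drops out. Then M2 = (M1 ⊕ M2) ⊕ M1 over the first 8 bytes.
byte 0: (1c ⊕ ad) ⊕ 63 = b1 ⊕ 63 = d2
byte 1: (da ⊕ 21) ⊕ 69 = fb ⊕ 69 = 92
byte 2: (dd ⊕ d1) ⊕ 70 = 0c ⊕ 70 = 7c
byte 3: (d6 ⊕ 42) ⊕ 68 = 94 ⊕ 68 = fc
byte 4: (f2 ⊕ 60) ⊕ 65 = 92 ⊕ 65 = f7
byte 5: (b1 ⊕ 89) ⊕ 72 = 38 ⊕ 72 = 4a
byte 6: (b9 ⊕ 46) ⊕ 20 = ff ⊕ 20 = df
byte 7: (59 ⊕ 48) ⊕ 74 = 11 ⊕ 74 = 65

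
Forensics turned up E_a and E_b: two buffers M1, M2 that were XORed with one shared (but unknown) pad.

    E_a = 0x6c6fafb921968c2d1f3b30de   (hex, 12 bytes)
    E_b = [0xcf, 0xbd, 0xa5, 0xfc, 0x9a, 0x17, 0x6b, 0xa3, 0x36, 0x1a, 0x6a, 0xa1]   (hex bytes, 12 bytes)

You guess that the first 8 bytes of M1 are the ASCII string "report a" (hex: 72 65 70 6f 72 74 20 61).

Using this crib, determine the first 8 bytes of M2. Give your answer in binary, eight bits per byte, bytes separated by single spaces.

11010001 10110111 01111010 00101010 11001001 11110101 11000111 11101111

First, E_a ⊕ E_b = (M1 ⊕ K) ⊕ (M2 ⊕ K) = M1 ⊕ M2, so the key drops out. Then M2 = (M1 ⊕ M2) ⊕ M1 over the first 8 bytes.
byte 0: (6c xor cf) xor 72 = a3 xor 72 = d1
byte 1: (6f xor bd) xor 65 = d2 xor 65 = b7
byte 2: (af xor a5) xor 70 = 0a xor 70 = 7a
byte 3: (b9 xor fc) xor 6f = 45 xor 6f = 2a
byte 4: (21 xor 9a) xor 72 = bb xor 72 = c9
byte 5: (96 xor 17) xor 74 = 81 xor 74 = f5
byte 6: (8c xor 6b) xor 20 = e7 xor 20 = c7
byte 7: (2d xor a3) xor 61 = 8e xor 61 = ef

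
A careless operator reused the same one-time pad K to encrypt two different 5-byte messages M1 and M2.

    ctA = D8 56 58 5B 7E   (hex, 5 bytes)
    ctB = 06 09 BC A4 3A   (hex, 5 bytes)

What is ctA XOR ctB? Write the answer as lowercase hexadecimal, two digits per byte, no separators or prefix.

de5fe4ff44

ctA ⊕ ctB = (M1 ⊕ K) ⊕ (M2 ⊕ K) = M1 ⊕ M2 — the shared key cancels under XOR.
byte 0: d8 ⊕ 06 = de
byte 1: 56 ⊕ 09 = 5f
byte 2: 58 ⊕ bc = e4
byte 3: 5b ⊕ a4 = ff
byte 4: 7e ⊕ 3a = 44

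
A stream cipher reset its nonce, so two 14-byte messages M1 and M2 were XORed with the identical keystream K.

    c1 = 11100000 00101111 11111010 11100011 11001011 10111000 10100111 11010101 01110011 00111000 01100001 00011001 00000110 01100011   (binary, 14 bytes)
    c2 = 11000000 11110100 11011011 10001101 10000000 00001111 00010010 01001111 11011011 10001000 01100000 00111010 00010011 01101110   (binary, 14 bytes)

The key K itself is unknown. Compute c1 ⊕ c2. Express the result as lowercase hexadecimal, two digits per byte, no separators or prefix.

20db216e4bb7b59aa8b00123150d

c1 ⊕ c2 = (M1 ⊕ K) ⊕ (M2 ⊕ K) = M1 ⊕ M2 — the shared key cancels under XOR.
e0 xor c0 = 20
2f xor f4 = db
fa xor db = 21
e3 xor 8d = 6e
cb xor 80 = 4b
b8 xor 0f = b7
a7 xor 12 = b5
d5 xor 4f = 9a
73 xor db = a8
38 xor 88 = b0
61 xor 60 = 01
19 xor 3a = 23
06 xor 13 = 15
63 xor 6e = 0d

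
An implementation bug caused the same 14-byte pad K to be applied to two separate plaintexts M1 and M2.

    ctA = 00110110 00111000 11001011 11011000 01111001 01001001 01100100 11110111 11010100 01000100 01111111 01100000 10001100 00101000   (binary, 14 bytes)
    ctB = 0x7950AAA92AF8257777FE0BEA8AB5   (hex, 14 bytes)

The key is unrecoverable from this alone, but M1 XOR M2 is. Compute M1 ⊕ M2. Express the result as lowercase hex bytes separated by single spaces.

4f 68 61 71 53 b1 41 80 a3 ba 74 8a 06 9d

ctA ⊕ ctB = (M1 ⊕ K) ⊕ (M2 ⊕ K) = M1 ⊕ M2 — the shared key cancels under XOR.
byte 0: 36 ⊕ 79 = 4f
byte 1: 38 ⊕ 50 = 68
byte 2: cb ⊕ aa = 61
byte 3: d8 ⊕ a9 = 71
byte 4: 79 ⊕ 2a = 53
byte 5: 49 ⊕ f8 = b1
byte 6: 64 ⊕ 25 = 41
byte 7: f7 ⊕ 77 = 80
byte 8: d4 ⊕ 77 = a3
byte 9: 44 ⊕ fe = ba
byte 10: 7f ⊕ 0b = 74
byte 11: 60 ⊕ ea = 8a
byte 12: 8c ⊕ 8a = 06
byte 13: 28 ⊕ b5 = 9d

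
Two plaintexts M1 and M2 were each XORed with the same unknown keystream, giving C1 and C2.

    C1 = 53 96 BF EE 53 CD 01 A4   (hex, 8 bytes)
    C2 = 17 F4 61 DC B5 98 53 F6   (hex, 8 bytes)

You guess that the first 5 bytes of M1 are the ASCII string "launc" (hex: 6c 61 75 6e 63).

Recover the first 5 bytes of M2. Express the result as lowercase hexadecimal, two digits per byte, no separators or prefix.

2803ab5c85

First, C1 ⊕ C2 = (M1 ⊕ K) ⊕ (M2 ⊕ K) = M1 ⊕ M2, so the key drops out. Then M2 = (M1 ⊕ M2) ⊕ M1 over the first 5 bytes.
byte 0: (53 xor 17) xor 6c = 44 xor 6c = 28
byte 1: (96 xor f4) xor 61 = 62 xor 61 = 03
byte 2: (bf xor 61) xor 75 = de xor 75 = ab
byte 3: (ee xor dc) xor 6e = 32 xor 6e = 5c
byte 4: (53 xor b5) xor 63 = e6 xor 63 = 85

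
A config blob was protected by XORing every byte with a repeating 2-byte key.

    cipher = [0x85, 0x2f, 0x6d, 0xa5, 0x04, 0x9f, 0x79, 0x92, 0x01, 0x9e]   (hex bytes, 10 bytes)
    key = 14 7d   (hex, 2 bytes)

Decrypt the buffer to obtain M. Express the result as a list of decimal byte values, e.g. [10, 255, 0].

[145, 82, 121, 216, 16, 226, 109, 239, 21, 227]

The 2-byte key repeats, so the effective keystream is 14 7d 14 7d 14 7d 14 7d 14 7d.
byte 0: 85 XOR 14 = 91
byte 1: 2f XOR 7d = 52
byte 2: 6d XOR 14 = 79
byte 3: a5 XOR 7d = d8
byte 4: 04 XOR 14 = 10
byte 5: 9f XOR 7d = e2
byte 6: 79 XOR 14 = 6d
byte 7: 92 XOR 7d = ef
byte 8: 01 XOR 14 = 15
byte 9: 9e XOR 7d = e3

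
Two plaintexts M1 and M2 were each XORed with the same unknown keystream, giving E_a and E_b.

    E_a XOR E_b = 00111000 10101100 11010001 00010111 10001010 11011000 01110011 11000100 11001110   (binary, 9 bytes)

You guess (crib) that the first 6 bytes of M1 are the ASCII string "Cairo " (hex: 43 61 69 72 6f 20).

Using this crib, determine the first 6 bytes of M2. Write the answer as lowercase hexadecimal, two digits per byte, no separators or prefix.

Since E_a ⊕ E_b = M1 ⊕ M2, XORing with the guessed M1 bytes yields the corresponding M2 bytes: M2 = (E_a ⊕ E_b) ⊕ M1.
byte 0:  56 XOR  67 = 123
byte 1: 172 XOR  97 = 205
byte 2: 209 XOR 105 = 184
byte 3:  23 XOR 114 = 101
byte 4: 138 XOR 111 = 229
byte 5: 216 XOR  32 = 248

7bcdb865e5f8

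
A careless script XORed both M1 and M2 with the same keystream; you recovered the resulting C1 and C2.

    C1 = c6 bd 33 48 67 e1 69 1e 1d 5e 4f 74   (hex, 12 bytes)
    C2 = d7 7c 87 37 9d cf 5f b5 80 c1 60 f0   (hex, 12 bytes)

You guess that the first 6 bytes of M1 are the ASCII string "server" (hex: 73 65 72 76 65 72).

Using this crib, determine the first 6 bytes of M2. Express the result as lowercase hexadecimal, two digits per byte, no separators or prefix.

First, C1 ⊕ C2 = (M1 ⊕ K) ⊕ (M2 ⊕ K) = M1 ⊕ M2, so the key drops out. Then M2 = (M1 ⊕ M2) ⊕ M1 over the first 6 bytes.
byte 0: (c6 XOR d7) XOR 73 = 11 XOR 73 = 62
byte 1: (bd XOR 7c) XOR 65 = c1 XOR 65 = a4
byte 2: (33 XOR 87) XOR 72 = b4 XOR 72 = c6
byte 3: (48 XOR 37) XOR 76 = 7f XOR 76 = 09
byte 4: (67 XOR 9d) XOR 65 = fa XOR 65 = 9f
byte 5: (e1 XOR cf) XOR 72 = 2e XOR 72 = 5c

62a4c6099f5c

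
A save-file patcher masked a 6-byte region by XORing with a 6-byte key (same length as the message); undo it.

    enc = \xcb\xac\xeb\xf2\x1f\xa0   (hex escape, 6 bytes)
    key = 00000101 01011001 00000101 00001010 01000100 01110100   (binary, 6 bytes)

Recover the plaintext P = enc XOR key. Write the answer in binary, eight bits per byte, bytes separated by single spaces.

11001110 11110101 11101110 11111000 01011011 11010100

XOR is its own inverse, so applying the key byte-wise gives the result directly.
byte 0: 203 XOR   5 = 206
byte 1: 172 XOR  89 = 245
byte 2: 235 XOR   5 = 238
byte 3: 242 XOR  10 = 248
byte 4:  31 XOR  68 =  91
byte 5: 160 XOR 116 = 212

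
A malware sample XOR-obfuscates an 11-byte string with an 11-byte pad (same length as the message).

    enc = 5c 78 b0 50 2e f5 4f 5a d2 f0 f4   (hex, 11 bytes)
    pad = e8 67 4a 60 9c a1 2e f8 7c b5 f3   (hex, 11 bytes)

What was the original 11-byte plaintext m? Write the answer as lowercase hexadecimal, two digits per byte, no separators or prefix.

XOR is its own inverse, so applying the key byte-wise gives the result directly.
 92 ⊕ 232 = 180
120 ⊕ 103 =  31
176 ⊕  74 = 250
 80 ⊕  96 =  48
 46 ⊕ 156 = 178
245 ⊕ 161 =  84
 79 ⊕  46 =  97
 90 ⊕ 248 = 162
210 ⊕ 124 = 174
240 ⊕ 181 =  69
244 ⊕ 243 =   7

b41ffa30b25461a2ae4507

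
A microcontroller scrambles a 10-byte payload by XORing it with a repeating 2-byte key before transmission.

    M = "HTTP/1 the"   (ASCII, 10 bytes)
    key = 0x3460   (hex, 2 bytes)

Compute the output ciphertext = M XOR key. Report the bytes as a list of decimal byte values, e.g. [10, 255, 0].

The 2-byte key repeats, so the effective keystream is 34 60 34 60 34 60 34 60 34 60.
byte 0:  72 XOR  52 = 124
byte 1:  84 XOR  96 =  52
byte 2:  84 XOR  52 =  96
byte 3:  80 XOR  96 =  48
byte 4:  47 XOR  52 =  27
byte 5:  49 XOR  96 =  81
byte 6:  32 XOR  52 =  20
byte 7: 116 XOR  96 =  20
byte 8: 104 XOR  52 =  92
byte 9: 101 XOR  96 =   5

[124, 52, 96, 48, 27, 81, 20, 20, 92, 5]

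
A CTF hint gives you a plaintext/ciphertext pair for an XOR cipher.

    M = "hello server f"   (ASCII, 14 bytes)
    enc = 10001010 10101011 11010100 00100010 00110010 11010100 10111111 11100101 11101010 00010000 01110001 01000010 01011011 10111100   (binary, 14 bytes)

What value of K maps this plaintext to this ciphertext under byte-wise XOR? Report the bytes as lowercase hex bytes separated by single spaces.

e2 ce b8 4e 5d f4 cc 80 98 66 14 30 7b da

Since enc = M ⊕ K, XORing both sides with M gives K = M ⊕ enc.
byte 0: 01101000 XOR 10001010 = 11100010
byte 1: 01100101 XOR 10101011 = 11001110
byte 2: 01101100 XOR 11010100 = 10111000
byte 3: 01101100 XOR 00100010 = 01001110
byte 4: 01101111 XOR 00110010 = 01011101
byte 5: 00100000 XOR 11010100 = 11110100
byte 6: 01110011 XOR 10111111 = 11001100
byte 7: 01100101 XOR 11100101 = 10000000
byte 8: 01110010 XOR 11101010 = 10011000
byte 9: 01110110 XOR 00010000 = 01100110
byte 10: 01100101 XOR 01110001 = 00010100
byte 11: 01110010 XOR 01000010 = 00110000
byte 12: 00100000 XOR 01011011 = 01111011
byte 13: 01100110 XOR 10111100 = 11011010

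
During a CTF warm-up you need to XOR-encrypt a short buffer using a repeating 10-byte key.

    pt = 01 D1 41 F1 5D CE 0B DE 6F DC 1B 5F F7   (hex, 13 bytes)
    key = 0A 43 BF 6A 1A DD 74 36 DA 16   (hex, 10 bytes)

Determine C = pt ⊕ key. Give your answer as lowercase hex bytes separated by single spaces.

The 10-byte key repeats, so the effective keystream is 0a 43 bf 6a 1a dd 74 36 da 16 0a 43 bf.
byte 0: 01 XOR 0a = 0b
byte 1: d1 XOR 43 = 92
byte 2: 41 XOR bf = fe
byte 3: f1 XOR 6a = 9b
byte 4: 5d XOR 1a = 47
byte 5: ce XOR dd = 13
byte 6: 0b XOR 74 = 7f
byte 7: de XOR 36 = e8
byte 8: 6f XOR da = b5
byte 9: dc XOR 16 = ca
byte 10: 1b XOR 0a = 11
byte 11: 5f XOR 43 = 1c
byte 12: f7 XOR bf = 48

0b 92 fe 9b 47 13 7f e8 b5 ca 11 1c 48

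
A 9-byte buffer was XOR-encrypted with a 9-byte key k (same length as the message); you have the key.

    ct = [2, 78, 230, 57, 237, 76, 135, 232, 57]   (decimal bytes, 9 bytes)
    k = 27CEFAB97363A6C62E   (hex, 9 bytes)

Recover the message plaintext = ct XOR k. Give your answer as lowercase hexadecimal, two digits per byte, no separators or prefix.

  2 XOR  39 =  37
 78 XOR 206 = 128
230 XOR 250 =  28
 57 XOR 185 = 128
237 XOR 115 = 158
 76 XOR  99 =  47
135 XOR 166 =  33
232 XOR 198 =  46
 57 XOR  46 =  23

25801c809e2f212e17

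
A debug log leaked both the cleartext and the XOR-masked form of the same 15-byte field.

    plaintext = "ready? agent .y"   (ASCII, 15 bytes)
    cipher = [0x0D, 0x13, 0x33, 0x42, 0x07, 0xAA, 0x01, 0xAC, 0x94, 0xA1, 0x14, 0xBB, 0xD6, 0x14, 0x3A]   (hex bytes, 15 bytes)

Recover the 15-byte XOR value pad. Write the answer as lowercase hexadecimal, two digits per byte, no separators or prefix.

Since cipher = plaintext ⊕ pad, XORing both sides with plaintext gives pad = plaintext ⊕ cipher.
byte 0: 114 ⊕  13 = 127
byte 1: 101 ⊕  19 = 118
byte 2:  97 ⊕  51 =  82
byte 3: 100 ⊕  66 =  38
byte 4: 121 ⊕   7 = 126
byte 5:  63 ⊕ 170 = 149
byte 6:  32 ⊕   1 =  33
byte 7:  97 ⊕ 172 = 205
byte 8: 103 ⊕ 148 = 243
byte 9: 101 ⊕ 161 = 196
byte 10: 110 ⊕  20 = 122
byte 11: 116 ⊕ 187 = 207
byte 12:  32 ⊕ 214 = 246
byte 13:  46 ⊕  20 =  58
byte 14: 121 ⊕  58 =  67

7f7652267e9521cdf3c47acff63a43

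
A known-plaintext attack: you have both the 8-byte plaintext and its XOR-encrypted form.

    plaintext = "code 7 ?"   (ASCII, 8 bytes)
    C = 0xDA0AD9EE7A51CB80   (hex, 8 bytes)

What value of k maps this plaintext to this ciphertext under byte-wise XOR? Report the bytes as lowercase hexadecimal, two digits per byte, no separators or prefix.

b965bd8b5a66ebbf

Since C = plaintext ⊕ k, XORing both sides with plaintext gives k = plaintext ⊕ C.
63 xor da = b9
6f xor 0a = 65
64 xor d9 = bd
65 xor ee = 8b
20 xor 7a = 5a
37 xor 51 = 66
20 xor cb = eb
3f xor 80 = bf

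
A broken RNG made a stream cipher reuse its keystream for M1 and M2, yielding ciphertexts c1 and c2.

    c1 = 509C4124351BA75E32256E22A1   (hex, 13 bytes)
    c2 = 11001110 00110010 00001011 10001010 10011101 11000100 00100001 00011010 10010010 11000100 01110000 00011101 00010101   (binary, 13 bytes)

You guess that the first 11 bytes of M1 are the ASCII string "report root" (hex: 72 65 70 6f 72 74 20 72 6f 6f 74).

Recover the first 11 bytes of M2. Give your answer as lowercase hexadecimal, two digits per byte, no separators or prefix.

eccb3ac1daaba636cf8e6a

First, c1 ⊕ c2 = (M1 ⊕ K) ⊕ (M2 ⊕ K) = M1 ⊕ M2, so the key drops out. Then M2 = (M1 ⊕ M2) ⊕ M1 over the first 11 bytes.
byte 0: (50 xor ce) xor 72 = 9e xor 72 = ec
byte 1: (9c xor 32) xor 65 = ae xor 65 = cb
byte 2: (41 xor 0b) xor 70 = 4a xor 70 = 3a
byte 3: (24 xor 8a) xor 6f = ae xor 6f = c1
byte 4: (35 xor 9d) xor 72 = a8 xor 72 = da
byte 5: (1b xor c4) xor 74 = df xor 74 = ab
byte 6: (a7 xor 21) xor 20 = 86 xor 20 = a6
byte 7: (5e xor 1a) xor 72 = 44 xor 72 = 36
byte 8: (32 xor 92) xor 6f = a0 xor 6f = cf
byte 9: (25 xor c4) xor 6f = e1 xor 6f = 8e
byte 10: (6e xor 70) xor 74 = 1e xor 74 = 6a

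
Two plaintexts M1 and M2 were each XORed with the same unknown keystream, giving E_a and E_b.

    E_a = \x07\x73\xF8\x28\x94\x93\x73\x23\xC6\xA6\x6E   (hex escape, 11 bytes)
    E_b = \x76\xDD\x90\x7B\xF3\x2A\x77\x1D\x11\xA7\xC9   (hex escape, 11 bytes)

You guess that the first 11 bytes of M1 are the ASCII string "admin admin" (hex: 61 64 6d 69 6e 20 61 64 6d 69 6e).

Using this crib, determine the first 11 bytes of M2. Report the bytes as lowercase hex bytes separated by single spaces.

10 ca 05 3a 09 99 65 5a ba 68 c9

First, E_a ⊕ E_b = (M1 ⊕ K) ⊕ (M2 ⊕ K) = M1 ⊕ M2, so the key drops out. Then M2 = (M1 ⊕ M2) ⊕ M1 over the first 11 bytes.
byte 0: (07 xor 76) xor 61 = 71 xor 61 = 10
byte 1: (73 xor dd) xor 64 = ae xor 64 = ca
byte 2: (f8 xor 90) xor 6d = 68 xor 6d = 05
byte 3: (28 xor 7b) xor 69 = 53 xor 69 = 3a
byte 4: (94 xor f3) xor 6e = 67 xor 6e = 09
byte 5: (93 xor 2a) xor 20 = b9 xor 20 = 99
byte 6: (73 xor 77) xor 61 = 04 xor 61 = 65
byte 7: (23 xor 1d) xor 64 = 3e xor 64 = 5a
byte 8: (c6 xor 11) xor 6d = d7 xor 6d = ba
byte 9: (a6 xor a7) xor 69 = 01 xor 69 = 68
byte 10: (6e xor c9) xor 6e = a7 xor 6e = c9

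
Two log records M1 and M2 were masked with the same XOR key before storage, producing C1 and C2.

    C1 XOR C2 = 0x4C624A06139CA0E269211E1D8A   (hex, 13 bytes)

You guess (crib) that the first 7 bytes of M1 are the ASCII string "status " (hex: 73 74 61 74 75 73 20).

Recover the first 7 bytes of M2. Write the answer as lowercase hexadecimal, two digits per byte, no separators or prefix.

Since C1 ⊕ C2 = M1 ⊕ M2, XORing with the guessed M1 bytes yields the corresponding M2 bytes: M2 = (C1 ⊕ C2) ⊕ M1.
byte 0: 4c XOR 73 = 3f
byte 1: 62 XOR 74 = 16
byte 2: 4a XOR 61 = 2b
byte 3: 06 XOR 74 = 72
byte 4: 13 XOR 75 = 66
byte 5: 9c XOR 73 = ef
byte 6: a0 XOR 20 = 80

3f162b7266ef80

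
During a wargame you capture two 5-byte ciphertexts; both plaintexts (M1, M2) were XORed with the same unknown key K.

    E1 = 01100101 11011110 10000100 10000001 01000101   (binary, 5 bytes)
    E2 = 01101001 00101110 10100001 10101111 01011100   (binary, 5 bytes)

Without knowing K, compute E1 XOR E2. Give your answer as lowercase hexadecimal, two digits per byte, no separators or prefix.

0cf0252e19

E1 ⊕ E2 = (M1 ⊕ K) ⊕ (M2 ⊕ K) = M1 ⊕ M2 — the shared key cancels under XOR.
byte 0: 01100101 xor 01101001 = 00001100
byte 1: 11011110 xor 00101110 = 11110000
byte 2: 10000100 xor 10100001 = 00100101
byte 3: 10000001 xor 10101111 = 00101110
byte 4: 01000101 xor 01011100 = 00011001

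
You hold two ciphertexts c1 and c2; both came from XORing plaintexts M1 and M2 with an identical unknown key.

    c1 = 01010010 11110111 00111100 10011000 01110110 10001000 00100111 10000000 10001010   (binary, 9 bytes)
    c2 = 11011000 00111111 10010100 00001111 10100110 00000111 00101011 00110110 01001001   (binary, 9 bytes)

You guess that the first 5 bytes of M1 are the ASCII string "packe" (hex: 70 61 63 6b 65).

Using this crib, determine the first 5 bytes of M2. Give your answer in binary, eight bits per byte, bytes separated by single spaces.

First, c1 ⊕ c2 = (M1 ⊕ K) ⊕ (M2 ⊕ K) = M1 ⊕ M2, so the key drops out. Then M2 = (M1 ⊕ M2) ⊕ M1 over the first 5 bytes.
byte 0: (52 xor d8) xor 70 = 8a xor 70 = fa
byte 1: (f7 xor 3f) xor 61 = c8 xor 61 = a9
byte 2: (3c xor 94) xor 63 = a8 xor 63 = cb
byte 3: (98 xor 0f) xor 6b = 97 xor 6b = fc
byte 4: (76 xor a6) xor 65 = d0 xor 65 = b5

11111010 10101001 11001011 11111100 10110101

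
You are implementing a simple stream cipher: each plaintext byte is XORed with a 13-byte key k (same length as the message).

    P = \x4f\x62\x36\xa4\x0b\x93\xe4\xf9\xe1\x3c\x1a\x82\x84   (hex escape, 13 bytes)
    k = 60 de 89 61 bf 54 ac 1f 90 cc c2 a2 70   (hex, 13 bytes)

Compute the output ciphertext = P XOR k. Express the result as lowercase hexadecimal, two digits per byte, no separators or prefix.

XOR is its own inverse, so applying the key byte-wise gives the result directly.
4f ⊕ 60 = 2f
62 ⊕ de = bc
36 ⊕ 89 = bf
a4 ⊕ 61 = c5
0b ⊕ bf = b4
93 ⊕ 54 = c7
e4 ⊕ ac = 48
f9 ⊕ 1f = e6
e1 ⊕ 90 = 71
3c ⊕ cc = f0
1a ⊕ c2 = d8
82 ⊕ a2 = 20
84 ⊕ 70 = f4

2fbcbfc5b4c748e671f0d820f4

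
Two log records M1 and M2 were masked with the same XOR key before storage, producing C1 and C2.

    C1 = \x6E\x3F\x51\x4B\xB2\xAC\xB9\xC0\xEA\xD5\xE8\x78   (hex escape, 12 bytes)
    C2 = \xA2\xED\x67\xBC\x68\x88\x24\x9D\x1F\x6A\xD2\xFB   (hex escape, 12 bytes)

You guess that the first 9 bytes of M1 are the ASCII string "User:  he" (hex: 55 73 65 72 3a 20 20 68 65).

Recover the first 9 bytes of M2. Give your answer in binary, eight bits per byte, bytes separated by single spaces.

10011001 10100001 01010011 10000101 11100000 00000100 10111101 00110101 10010000

First, C1 ⊕ C2 = (M1 ⊕ K) ⊕ (M2 ⊕ K) = M1 ⊕ M2, so the key drops out. Then M2 = (M1 ⊕ M2) ⊕ M1 over the first 9 bytes.
byte 0: (6e XOR a2) XOR 55 = cc XOR 55 = 99
byte 1: (3f XOR ed) XOR 73 = d2 XOR 73 = a1
byte 2: (51 XOR 67) XOR 65 = 36 XOR 65 = 53
byte 3: (4b XOR bc) XOR 72 = f7 XOR 72 = 85
byte 4: (b2 XOR 68) XOR 3a = da XOR 3a = e0
byte 5: (ac XOR 88) XOR 20 = 24 XOR 20 = 04
byte 6: (b9 XOR 24) XOR 20 = 9d XOR 20 = bd
byte 7: (c0 XOR 9d) XOR 68 = 5d XOR 68 = 35
byte 8: (ea XOR 1f) XOR 65 = f5 XOR 65 = 90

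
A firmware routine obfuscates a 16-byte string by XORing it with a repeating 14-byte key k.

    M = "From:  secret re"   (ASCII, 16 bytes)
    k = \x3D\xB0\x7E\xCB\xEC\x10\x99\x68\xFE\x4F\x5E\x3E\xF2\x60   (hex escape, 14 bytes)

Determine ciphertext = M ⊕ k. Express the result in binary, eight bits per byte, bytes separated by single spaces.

The 14-byte key repeats, so the effective keystream is 3d b0 7e cb ec 10 99 68 fe 4f 5e 3e f2 60 3d b0.
byte 0: 01000110 ^ 00111101 = 01111011
byte 1: 01110010 ^ 10110000 = 11000010
byte 2: 01101111 ^ 01111110 = 00010001
byte 3: 01101101 ^ 11001011 = 10100110
byte 4: 00111010 ^ 11101100 = 11010110
byte 5: 00100000 ^ 00010000 = 00110000
byte 6: 00100000 ^ 10011001 = 10111001
byte 7: 01110011 ^ 01101000 = 00011011
byte 8: 01100101 ^ 11111110 = 10011011
byte 9: 01100011 ^ 01001111 = 00101100
byte 10: 01110010 ^ 01011110 = 00101100
byte 11: 01100101 ^ 00111110 = 01011011
byte 12: 01110100 ^ 11110010 = 10000110
byte 13: 00100000 ^ 01100000 = 01000000
byte 14: 01110010 ^ 00111101 = 01001111
byte 15: 01100101 ^ 10110000 = 11010101

01111011 11000010 00010001 10100110 11010110 00110000 10111001 00011011 10011011 00101100 00101100 01011011 10000110 01000000 01001111 11010101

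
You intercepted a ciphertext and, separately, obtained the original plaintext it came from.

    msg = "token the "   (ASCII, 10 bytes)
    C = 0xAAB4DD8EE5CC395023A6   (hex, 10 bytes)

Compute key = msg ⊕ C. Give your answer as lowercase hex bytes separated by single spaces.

de db b6 eb 8b ec 4d 38 46 86

Since C = msg ⊕ key, XORing both sides with msg gives key = msg ⊕ C.
74 ⊕ aa = de
6f ⊕ b4 = db
6b ⊕ dd = b6
65 ⊕ 8e = eb
6e ⊕ e5 = 8b
20 ⊕ cc = ec
74 ⊕ 39 = 4d
68 ⊕ 50 = 38
65 ⊕ 23 = 46
20 ⊕ a6 = 86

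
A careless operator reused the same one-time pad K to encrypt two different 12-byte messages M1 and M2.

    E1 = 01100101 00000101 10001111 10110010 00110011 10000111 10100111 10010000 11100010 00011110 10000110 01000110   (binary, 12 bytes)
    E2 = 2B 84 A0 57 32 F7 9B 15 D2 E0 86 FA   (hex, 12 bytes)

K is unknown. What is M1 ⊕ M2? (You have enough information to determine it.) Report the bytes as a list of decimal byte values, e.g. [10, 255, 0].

E1 ⊕ E2 = (M1 ⊕ K) ⊕ (M2 ⊕ K) = M1 ⊕ M2 — the shared key cancels under XOR.
01100101 XOR 00101011 = 01001110
00000101 XOR 10000100 = 10000001
10001111 XOR 10100000 = 00101111
10110010 XOR 01010111 = 11100101
00110011 XOR 00110010 = 00000001
10000111 XOR 11110111 = 01110000
10100111 XOR 10011011 = 00111100
10010000 XOR 00010101 = 10000101
11100010 XOR 11010010 = 00110000
00011110 XOR 11100000 = 11111110
10000110 XOR 10000110 = 00000000
01000110 XOR 11111010 = 10111100

[78, 129, 47, 229, 1, 112, 60, 133, 48, 254, 0, 188]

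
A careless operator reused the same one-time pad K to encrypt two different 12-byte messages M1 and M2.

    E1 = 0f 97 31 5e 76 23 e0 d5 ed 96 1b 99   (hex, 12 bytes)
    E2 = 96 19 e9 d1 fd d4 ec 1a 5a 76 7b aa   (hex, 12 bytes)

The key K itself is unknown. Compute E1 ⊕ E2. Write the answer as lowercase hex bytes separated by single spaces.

99 8e d8 8f 8b f7 0c cf b7 e0 60 33

E1 ⊕ E2 = (M1 ⊕ K) ⊕ (M2 ⊕ K) = M1 ⊕ M2 — the shared key cancels under XOR.
0f ^ 96 = 99
97 ^ 19 = 8e
31 ^ e9 = d8
5e ^ d1 = 8f
76 ^ fd = 8b
23 ^ d4 = f7
e0 ^ ec = 0c
d5 ^ 1a = cf
ed ^ 5a = b7
96 ^ 76 = e0
1b ^ 7b = 60
99 ^ aa = 33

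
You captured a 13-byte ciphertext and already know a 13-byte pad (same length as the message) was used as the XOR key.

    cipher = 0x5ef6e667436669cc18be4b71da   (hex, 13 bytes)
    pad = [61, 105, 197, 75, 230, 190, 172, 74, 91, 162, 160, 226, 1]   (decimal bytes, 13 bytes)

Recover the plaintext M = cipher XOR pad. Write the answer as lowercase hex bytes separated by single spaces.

63 9f 23 2c a5 d8 c5 86 43 1c eb 93 db

XOR is its own inverse, so applying the key byte-wise gives the result directly.
 94 ⊕  61 =  99
246 ⊕ 105 = 159
230 ⊕ 197 =  35
103 ⊕  75 =  44
 67 ⊕ 230 = 165
102 ⊕ 190 = 216
105 ⊕ 172 = 197
204 ⊕  74 = 134
 24 ⊕  91 =  67
190 ⊕ 162 =  28
 75 ⊕ 160 = 235
113 ⊕ 226 = 147
218 ⊕   1 = 219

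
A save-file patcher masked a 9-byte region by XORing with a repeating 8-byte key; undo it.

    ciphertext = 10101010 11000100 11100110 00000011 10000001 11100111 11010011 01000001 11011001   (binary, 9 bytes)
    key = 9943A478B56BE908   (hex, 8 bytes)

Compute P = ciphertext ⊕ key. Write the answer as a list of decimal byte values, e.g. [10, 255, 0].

The 8-byte key repeats, so the effective keystream is 99 43 a4 78 b5 6b e9 08 99.
byte 0: aa ⊕ 99 = 33
byte 1: c4 ⊕ 43 = 87
byte 2: e6 ⊕ a4 = 42
byte 3: 03 ⊕ 78 = 7b
byte 4: 81 ⊕ b5 = 34
byte 5: e7 ⊕ 6b = 8c
byte 6: d3 ⊕ e9 = 3a
byte 7: 41 ⊕ 08 = 49
byte 8: d9 ⊕ 99 = 40

[51, 135, 66, 123, 52, 140, 58, 73, 64]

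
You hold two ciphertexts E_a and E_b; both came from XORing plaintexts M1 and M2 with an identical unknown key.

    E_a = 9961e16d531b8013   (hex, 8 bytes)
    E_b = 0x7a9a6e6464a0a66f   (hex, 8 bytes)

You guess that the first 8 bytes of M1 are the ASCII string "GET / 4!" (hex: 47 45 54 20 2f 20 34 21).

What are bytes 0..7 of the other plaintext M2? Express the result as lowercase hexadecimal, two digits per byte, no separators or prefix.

a4bedb29189b125d

First, E_a ⊕ E_b = (M1 ⊕ K) ⊕ (M2 ⊕ K) = M1 ⊕ M2, so the key drops out. Then M2 = (M1 ⊕ M2) ⊕ M1 over the first 8 bytes.
byte 0: (99 ^ 7a) ^ 47 = e3 ^ 47 = a4
byte 1: (61 ^ 9a) ^ 45 = fb ^ 45 = be
byte 2: (e1 ^ 6e) ^ 54 = 8f ^ 54 = db
byte 3: (6d ^ 64) ^ 20 = 09 ^ 20 = 29
byte 4: (53 ^ 64) ^ 2f = 37 ^ 2f = 18
byte 5: (1b ^ a0) ^ 20 = bb ^ 20 = 9b
byte 6: (80 ^ a6) ^ 34 = 26 ^ 34 = 12
byte 7: (13 ^ 6f) ^ 21 = 7c ^ 21 = 5d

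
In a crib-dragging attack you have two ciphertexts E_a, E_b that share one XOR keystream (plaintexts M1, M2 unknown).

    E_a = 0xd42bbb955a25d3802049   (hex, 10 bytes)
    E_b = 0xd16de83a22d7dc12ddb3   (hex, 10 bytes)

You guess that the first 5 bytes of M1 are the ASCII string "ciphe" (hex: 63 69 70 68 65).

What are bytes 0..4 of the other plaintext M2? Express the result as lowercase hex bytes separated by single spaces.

First, E_a ⊕ E_b = (M1 ⊕ K) ⊕ (M2 ⊕ K) = M1 ⊕ M2, so the key drops out. Then M2 = (M1 ⊕ M2) ⊕ M1 over the first 5 bytes.
byte 0: (d4 ^ d1) ^ 63 = 05 ^ 63 = 66
byte 1: (2b ^ 6d) ^ 69 = 46 ^ 69 = 2f
byte 2: (bb ^ e8) ^ 70 = 53 ^ 70 = 23
byte 3: (95 ^ 3a) ^ 68 = af ^ 68 = c7
byte 4: (5a ^ 22) ^ 65 = 78 ^ 65 = 1d

66 2f 23 c7 1d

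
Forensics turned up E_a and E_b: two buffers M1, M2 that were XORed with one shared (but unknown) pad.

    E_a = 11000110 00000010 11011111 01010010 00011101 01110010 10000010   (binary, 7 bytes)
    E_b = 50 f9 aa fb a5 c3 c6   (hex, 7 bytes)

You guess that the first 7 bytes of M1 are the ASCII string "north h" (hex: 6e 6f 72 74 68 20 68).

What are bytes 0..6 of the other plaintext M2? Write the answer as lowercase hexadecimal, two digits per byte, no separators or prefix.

f89407ddd0912c

First, E_a ⊕ E_b = (M1 ⊕ K) ⊕ (M2 ⊕ K) = M1 ⊕ M2, so the key drops out. Then M2 = (M1 ⊕ M2) ⊕ M1 over the first 7 bytes.
byte 0: (c6 ⊕ 50) ⊕ 6e = 96 ⊕ 6e = f8
byte 1: (02 ⊕ f9) ⊕ 6f = fb ⊕ 6f = 94
byte 2: (df ⊕ aa) ⊕ 72 = 75 ⊕ 72 = 07
byte 3: (52 ⊕ fb) ⊕ 74 = a9 ⊕ 74 = dd
byte 4: (1d ⊕ a5) ⊕ 68 = b8 ⊕ 68 = d0
byte 5: (72 ⊕ c3) ⊕ 20 = b1 ⊕ 20 = 91
byte 6: (82 ⊕ c6) ⊕ 68 = 44 ⊕ 68 = 2c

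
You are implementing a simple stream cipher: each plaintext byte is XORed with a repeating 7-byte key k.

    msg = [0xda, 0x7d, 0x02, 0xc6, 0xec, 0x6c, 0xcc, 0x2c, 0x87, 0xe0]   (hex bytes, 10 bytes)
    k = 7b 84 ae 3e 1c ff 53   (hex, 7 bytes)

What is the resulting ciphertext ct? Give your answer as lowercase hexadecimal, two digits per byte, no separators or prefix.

a1f9acf8f0939f57034e

The 7-byte key repeats, so the effective keystream is 7b 84 ae 3e 1c ff 53 7b 84 ae.
byte 0: da XOR 7b = a1
byte 1: 7d XOR 84 = f9
byte 2: 02 XOR ae = ac
byte 3: c6 XOR 3e = f8
byte 4: ec XOR 1c = f0
byte 5: 6c XOR ff = 93
byte 6: cc XOR 53 = 9f
byte 7: 2c XOR 7b = 57
byte 8: 87 XOR 84 = 03
byte 9: e0 XOR ae = 4e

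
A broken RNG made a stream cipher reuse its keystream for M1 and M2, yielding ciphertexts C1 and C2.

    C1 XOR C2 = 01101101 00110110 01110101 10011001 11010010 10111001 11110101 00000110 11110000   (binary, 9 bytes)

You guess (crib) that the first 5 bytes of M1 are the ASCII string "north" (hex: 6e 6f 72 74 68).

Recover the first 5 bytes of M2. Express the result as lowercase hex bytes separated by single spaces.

03 59 07 ed ba

Since C1 ⊕ C2 = M1 ⊕ M2, XORing with the guessed M1 bytes yields the corresponding M2 bytes: M2 = (C1 ⊕ C2) ⊕ M1.
6d ⊕ 6e = 03
36 ⊕ 6f = 59
75 ⊕ 72 = 07
99 ⊕ 74 = ed
d2 ⊕ 68 = ba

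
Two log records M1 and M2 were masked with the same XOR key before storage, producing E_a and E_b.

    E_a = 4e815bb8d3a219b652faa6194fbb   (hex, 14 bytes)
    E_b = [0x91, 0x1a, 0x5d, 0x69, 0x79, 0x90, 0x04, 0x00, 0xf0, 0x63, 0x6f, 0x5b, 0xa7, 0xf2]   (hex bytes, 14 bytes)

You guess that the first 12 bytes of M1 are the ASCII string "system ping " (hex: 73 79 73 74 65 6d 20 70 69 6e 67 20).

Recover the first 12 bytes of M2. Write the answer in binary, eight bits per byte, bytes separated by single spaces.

First, E_a ⊕ E_b = (M1 ⊕ K) ⊕ (M2 ⊕ K) = M1 ⊕ M2, so the key drops out. Then M2 = (M1 ⊕ M2) ⊕ M1 over the first 12 bytes.
byte 0: (4e XOR 91) XOR 73 = df XOR 73 = ac
byte 1: (81 XOR 1a) XOR 79 = 9b XOR 79 = e2
byte 2: (5b XOR 5d) XOR 73 = 06 XOR 73 = 75
byte 3: (b8 XOR 69) XOR 74 = d1 XOR 74 = a5
byte 4: (d3 XOR 79) XOR 65 = aa XOR 65 = cf
byte 5: (a2 XOR 90) XOR 6d = 32 XOR 6d = 5f
byte 6: (19 XOR 04) XOR 20 = 1d XOR 20 = 3d
byte 7: (b6 XOR 00) XOR 70 = b6 XOR 70 = c6
byte 8: (52 XOR f0) XOR 69 = a2 XOR 69 = cb
byte 9: (fa XOR 63) XOR 6e = 99 XOR 6e = f7
byte 10: (a6 XOR 6f) XOR 67 = c9 XOR 67 = ae
byte 11: (19 XOR 5b) XOR 20 = 42 XOR 20 = 62

10101100 11100010 01110101 10100101 11001111 01011111 00111101 11000110 11001011 11110111 10101110 01100010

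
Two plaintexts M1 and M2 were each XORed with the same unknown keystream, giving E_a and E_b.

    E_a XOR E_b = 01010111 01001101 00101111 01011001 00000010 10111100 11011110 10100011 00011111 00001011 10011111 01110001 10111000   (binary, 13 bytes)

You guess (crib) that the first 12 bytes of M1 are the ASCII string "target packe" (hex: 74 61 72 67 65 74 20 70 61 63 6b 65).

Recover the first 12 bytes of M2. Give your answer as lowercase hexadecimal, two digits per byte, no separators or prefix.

232c5d3e67c8fed37e68f414

Since E_a ⊕ E_b = M1 ⊕ M2, XORing with the guessed M1 bytes yields the corresponding M2 bytes: M2 = (E_a ⊕ E_b) ⊕ M1.
01010111 ^ 01110100 = 00100011
01001101 ^ 01100001 = 00101100
00101111 ^ 01110010 = 01011101
01011001 ^ 01100111 = 00111110
00000010 ^ 01100101 = 01100111
10111100 ^ 01110100 = 11001000
11011110 ^ 00100000 = 11111110
10100011 ^ 01110000 = 11010011
00011111 ^ 01100001 = 01111110
00001011 ^ 01100011 = 01101000
10011111 ^ 01101011 = 11110100
01110001 ^ 01100101 = 00010100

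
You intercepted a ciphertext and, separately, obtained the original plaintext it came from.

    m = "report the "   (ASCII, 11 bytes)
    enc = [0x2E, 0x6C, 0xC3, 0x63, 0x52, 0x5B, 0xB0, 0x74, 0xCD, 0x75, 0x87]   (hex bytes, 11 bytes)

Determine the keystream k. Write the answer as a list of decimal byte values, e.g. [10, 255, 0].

Since enc = m ⊕ k, XORing both sides with m gives k = m ⊕ enc.
01110010 xor 00101110 = 01011100
01100101 xor 01101100 = 00001001
01110000 xor 11000011 = 10110011
01101111 xor 01100011 = 00001100
01110010 xor 01010010 = 00100000
01110100 xor 01011011 = 00101111
00100000 xor 10110000 = 10010000
01110100 xor 01110100 = 00000000
01101000 xor 11001101 = 10100101
01100101 xor 01110101 = 00010000
00100000 xor 10000111 = 10100111

[92, 9, 179, 12, 32, 47, 144, 0, 165, 16, 167]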